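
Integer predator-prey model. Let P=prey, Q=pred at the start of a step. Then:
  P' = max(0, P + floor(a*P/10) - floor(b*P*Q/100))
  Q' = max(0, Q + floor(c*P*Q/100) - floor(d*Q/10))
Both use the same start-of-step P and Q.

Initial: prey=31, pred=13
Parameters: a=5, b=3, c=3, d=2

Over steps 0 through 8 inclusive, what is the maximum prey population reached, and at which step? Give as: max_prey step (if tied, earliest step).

Step 1: prey: 31+15-12=34; pred: 13+12-2=23
Step 2: prey: 34+17-23=28; pred: 23+23-4=42
Step 3: prey: 28+14-35=7; pred: 42+35-8=69
Step 4: prey: 7+3-14=0; pred: 69+14-13=70
Step 5: prey: 0+0-0=0; pred: 70+0-14=56
Step 6: prey: 0+0-0=0; pred: 56+0-11=45
Step 7: prey: 0+0-0=0; pred: 45+0-9=36
Step 8: prey: 0+0-0=0; pred: 36+0-7=29
Max prey = 34 at step 1

Answer: 34 1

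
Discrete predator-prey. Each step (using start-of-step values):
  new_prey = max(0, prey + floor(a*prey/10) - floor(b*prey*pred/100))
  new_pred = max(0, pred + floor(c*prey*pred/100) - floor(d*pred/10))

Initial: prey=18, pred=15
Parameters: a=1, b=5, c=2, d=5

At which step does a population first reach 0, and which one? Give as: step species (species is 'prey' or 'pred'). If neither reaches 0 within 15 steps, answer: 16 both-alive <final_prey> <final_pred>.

Step 1: prey: 18+1-13=6; pred: 15+5-7=13
Step 2: prey: 6+0-3=3; pred: 13+1-6=8
Step 3: prey: 3+0-1=2; pred: 8+0-4=4
Step 4: prey: 2+0-0=2; pred: 4+0-2=2
Step 5: prey: 2+0-0=2; pred: 2+0-1=1
Step 6: prey: 2+0-0=2; pred: 1+0-0=1
Steps 7-15: state stable at prey=2, pred=1 (no change)
No extinction within 15 steps

Answer: 16 both-alive 2 1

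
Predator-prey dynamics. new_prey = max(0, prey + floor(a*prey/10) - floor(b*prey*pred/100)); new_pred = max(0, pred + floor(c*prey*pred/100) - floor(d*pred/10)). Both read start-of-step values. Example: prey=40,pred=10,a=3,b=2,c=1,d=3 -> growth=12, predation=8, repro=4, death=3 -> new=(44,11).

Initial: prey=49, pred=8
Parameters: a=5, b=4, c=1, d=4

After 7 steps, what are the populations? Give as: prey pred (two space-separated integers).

Step 1: prey: 49+24-15=58; pred: 8+3-3=8
Step 2: prey: 58+29-18=69; pred: 8+4-3=9
Step 3: prey: 69+34-24=79; pred: 9+6-3=12
Step 4: prey: 79+39-37=81; pred: 12+9-4=17
Step 5: prey: 81+40-55=66; pred: 17+13-6=24
Step 6: prey: 66+33-63=36; pred: 24+15-9=30
Step 7: prey: 36+18-43=11; pred: 30+10-12=28

Answer: 11 28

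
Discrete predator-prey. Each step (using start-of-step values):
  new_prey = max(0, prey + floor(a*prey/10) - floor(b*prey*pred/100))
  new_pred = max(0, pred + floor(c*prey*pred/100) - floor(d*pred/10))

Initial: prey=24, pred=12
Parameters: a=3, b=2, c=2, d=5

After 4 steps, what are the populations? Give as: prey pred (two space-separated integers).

Step 1: prey: 24+7-5=26; pred: 12+5-6=11
Step 2: prey: 26+7-5=28; pred: 11+5-5=11
Step 3: prey: 28+8-6=30; pred: 11+6-5=12
Step 4: prey: 30+9-7=32; pred: 12+7-6=13

Answer: 32 13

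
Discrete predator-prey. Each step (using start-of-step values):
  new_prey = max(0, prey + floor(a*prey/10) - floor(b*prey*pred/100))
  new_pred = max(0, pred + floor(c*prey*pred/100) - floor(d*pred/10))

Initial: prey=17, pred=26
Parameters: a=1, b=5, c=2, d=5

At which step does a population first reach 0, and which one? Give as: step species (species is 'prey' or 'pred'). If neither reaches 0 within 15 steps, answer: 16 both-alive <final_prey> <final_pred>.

Step 1: prey: 17+1-22=0; pred: 26+8-13=21
First extinction: prey at step 1

Answer: 1 prey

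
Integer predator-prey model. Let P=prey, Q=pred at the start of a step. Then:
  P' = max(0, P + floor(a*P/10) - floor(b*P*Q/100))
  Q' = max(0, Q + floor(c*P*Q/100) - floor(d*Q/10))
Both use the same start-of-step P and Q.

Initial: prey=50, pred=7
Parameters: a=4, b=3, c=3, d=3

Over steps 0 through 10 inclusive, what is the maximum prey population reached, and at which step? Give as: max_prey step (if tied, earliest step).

Answer: 60 1

Derivation:
Step 1: prey: 50+20-10=60; pred: 7+10-2=15
Step 2: prey: 60+24-27=57; pred: 15+27-4=38
Step 3: prey: 57+22-64=15; pred: 38+64-11=91
Step 4: prey: 15+6-40=0; pred: 91+40-27=104
Step 5: prey: 0+0-0=0; pred: 104+0-31=73
Step 6: prey: 0+0-0=0; pred: 73+0-21=52
Step 7: prey: 0+0-0=0; pred: 52+0-15=37
Step 8: prey: 0+0-0=0; pred: 37+0-11=26
Step 9: prey: 0+0-0=0; pred: 26+0-7=19
Step 10: prey: 0+0-0=0; pred: 19+0-5=14
Max prey = 60 at step 1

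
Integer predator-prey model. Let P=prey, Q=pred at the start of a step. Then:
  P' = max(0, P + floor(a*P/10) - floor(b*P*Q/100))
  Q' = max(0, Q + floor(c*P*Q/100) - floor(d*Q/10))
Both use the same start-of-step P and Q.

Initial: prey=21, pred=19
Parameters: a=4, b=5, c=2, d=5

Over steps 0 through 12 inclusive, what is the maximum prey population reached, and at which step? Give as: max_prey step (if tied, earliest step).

Step 1: prey: 21+8-19=10; pred: 19+7-9=17
Step 2: prey: 10+4-8=6; pred: 17+3-8=12
Step 3: prey: 6+2-3=5; pred: 12+1-6=7
Step 4: prey: 5+2-1=6; pred: 7+0-3=4
Step 5: prey: 6+2-1=7; pred: 4+0-2=2
Step 6: prey: 7+2-0=9; pred: 2+0-1=1
Step 7: prey: 9+3-0=12; pred: 1+0-0=1
Step 8: prey: 12+4-0=16; pred: 1+0-0=1
Step 9: prey: 16+6-0=22; pred: 1+0-0=1
Step 10: prey: 22+8-1=29; pred: 1+0-0=1
Step 11: prey: 29+11-1=39; pred: 1+0-0=1
Step 12: prey: 39+15-1=53; pred: 1+0-0=1
Max prey = 53 at step 12

Answer: 53 12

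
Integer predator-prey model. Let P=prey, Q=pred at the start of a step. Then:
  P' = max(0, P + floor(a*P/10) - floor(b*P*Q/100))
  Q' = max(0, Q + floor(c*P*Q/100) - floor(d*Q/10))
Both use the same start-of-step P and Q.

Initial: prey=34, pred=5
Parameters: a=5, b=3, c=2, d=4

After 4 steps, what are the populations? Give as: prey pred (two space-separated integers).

Step 1: prey: 34+17-5=46; pred: 5+3-2=6
Step 2: prey: 46+23-8=61; pred: 6+5-2=9
Step 3: prey: 61+30-16=75; pred: 9+10-3=16
Step 4: prey: 75+37-36=76; pred: 16+24-6=34

Answer: 76 34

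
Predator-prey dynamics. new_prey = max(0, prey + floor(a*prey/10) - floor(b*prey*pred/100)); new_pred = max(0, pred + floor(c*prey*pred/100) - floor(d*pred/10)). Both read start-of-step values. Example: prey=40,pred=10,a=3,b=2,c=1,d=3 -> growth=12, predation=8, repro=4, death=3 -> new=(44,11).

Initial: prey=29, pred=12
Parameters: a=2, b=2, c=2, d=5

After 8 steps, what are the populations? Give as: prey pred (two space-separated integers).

Answer: 22 10

Derivation:
Step 1: prey: 29+5-6=28; pred: 12+6-6=12
Step 2: prey: 28+5-6=27; pred: 12+6-6=12
Step 3: prey: 27+5-6=26; pred: 12+6-6=12
Step 4: prey: 26+5-6=25; pred: 12+6-6=12
Step 5: prey: 25+5-6=24; pred: 12+6-6=12
Step 6: prey: 24+4-5=23; pred: 12+5-6=11
Step 7: prey: 23+4-5=22; pred: 11+5-5=11
Step 8: prey: 22+4-4=22; pred: 11+4-5=10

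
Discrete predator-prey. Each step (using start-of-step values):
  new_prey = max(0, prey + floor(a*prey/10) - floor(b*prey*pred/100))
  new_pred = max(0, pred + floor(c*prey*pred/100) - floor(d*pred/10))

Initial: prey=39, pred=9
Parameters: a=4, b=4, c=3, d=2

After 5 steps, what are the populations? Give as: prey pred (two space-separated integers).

Answer: 0 39

Derivation:
Step 1: prey: 39+15-14=40; pred: 9+10-1=18
Step 2: prey: 40+16-28=28; pred: 18+21-3=36
Step 3: prey: 28+11-40=0; pred: 36+30-7=59
Step 4: prey: 0+0-0=0; pred: 59+0-11=48
Step 5: prey: 0+0-0=0; pred: 48+0-9=39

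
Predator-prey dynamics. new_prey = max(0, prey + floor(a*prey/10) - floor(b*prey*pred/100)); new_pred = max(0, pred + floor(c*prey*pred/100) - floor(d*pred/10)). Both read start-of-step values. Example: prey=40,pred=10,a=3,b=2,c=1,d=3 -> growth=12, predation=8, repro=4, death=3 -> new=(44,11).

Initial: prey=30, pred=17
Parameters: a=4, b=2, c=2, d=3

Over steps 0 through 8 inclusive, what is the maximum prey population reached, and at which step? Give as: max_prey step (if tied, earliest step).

Step 1: prey: 30+12-10=32; pred: 17+10-5=22
Step 2: prey: 32+12-14=30; pred: 22+14-6=30
Step 3: prey: 30+12-18=24; pred: 30+18-9=39
Step 4: prey: 24+9-18=15; pred: 39+18-11=46
Step 5: prey: 15+6-13=8; pred: 46+13-13=46
Step 6: prey: 8+3-7=4; pred: 46+7-13=40
Step 7: prey: 4+1-3=2; pred: 40+3-12=31
Step 8: prey: 2+0-1=1; pred: 31+1-9=23
Max prey = 32 at step 1

Answer: 32 1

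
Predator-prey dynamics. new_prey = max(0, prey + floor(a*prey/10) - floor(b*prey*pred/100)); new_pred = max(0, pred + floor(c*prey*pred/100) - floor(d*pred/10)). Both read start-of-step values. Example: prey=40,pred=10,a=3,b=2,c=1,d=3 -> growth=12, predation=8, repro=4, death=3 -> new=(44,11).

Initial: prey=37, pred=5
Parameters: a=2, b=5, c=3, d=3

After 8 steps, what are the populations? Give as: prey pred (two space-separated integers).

Answer: 0 7

Derivation:
Step 1: prey: 37+7-9=35; pred: 5+5-1=9
Step 2: prey: 35+7-15=27; pred: 9+9-2=16
Step 3: prey: 27+5-21=11; pred: 16+12-4=24
Step 4: prey: 11+2-13=0; pred: 24+7-7=24
Step 5: prey: 0+0-0=0; pred: 24+0-7=17
Step 6: prey: 0+0-0=0; pred: 17+0-5=12
Step 7: prey: 0+0-0=0; pred: 12+0-3=9
Step 8: prey: 0+0-0=0; pred: 9+0-2=7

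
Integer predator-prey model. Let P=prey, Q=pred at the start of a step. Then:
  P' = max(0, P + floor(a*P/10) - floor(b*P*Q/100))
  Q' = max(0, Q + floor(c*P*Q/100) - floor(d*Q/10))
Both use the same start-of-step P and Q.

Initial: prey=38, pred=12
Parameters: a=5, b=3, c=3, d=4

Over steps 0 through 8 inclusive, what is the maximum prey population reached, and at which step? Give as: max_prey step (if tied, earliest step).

Answer: 44 1

Derivation:
Step 1: prey: 38+19-13=44; pred: 12+13-4=21
Step 2: prey: 44+22-27=39; pred: 21+27-8=40
Step 3: prey: 39+19-46=12; pred: 40+46-16=70
Step 4: prey: 12+6-25=0; pred: 70+25-28=67
Step 5: prey: 0+0-0=0; pred: 67+0-26=41
Step 6: prey: 0+0-0=0; pred: 41+0-16=25
Step 7: prey: 0+0-0=0; pred: 25+0-10=15
Step 8: prey: 0+0-0=0; pred: 15+0-6=9
Max prey = 44 at step 1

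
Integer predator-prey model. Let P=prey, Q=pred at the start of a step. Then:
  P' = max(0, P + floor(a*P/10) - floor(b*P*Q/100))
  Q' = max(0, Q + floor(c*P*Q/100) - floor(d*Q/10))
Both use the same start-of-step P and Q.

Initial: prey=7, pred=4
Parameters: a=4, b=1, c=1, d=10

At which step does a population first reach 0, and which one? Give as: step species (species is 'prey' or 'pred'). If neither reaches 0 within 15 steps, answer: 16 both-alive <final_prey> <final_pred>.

Step 1: prey: 7+2-0=9; pred: 4+0-4=0
First extinction: pred at step 1

Answer: 1 pred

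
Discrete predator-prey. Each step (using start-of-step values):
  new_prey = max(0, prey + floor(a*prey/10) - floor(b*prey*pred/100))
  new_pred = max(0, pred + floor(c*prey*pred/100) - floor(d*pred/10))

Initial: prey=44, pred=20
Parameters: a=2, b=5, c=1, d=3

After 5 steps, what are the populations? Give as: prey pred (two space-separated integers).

Answer: 1 7

Derivation:
Step 1: prey: 44+8-44=8; pred: 20+8-6=22
Step 2: prey: 8+1-8=1; pred: 22+1-6=17
Step 3: prey: 1+0-0=1; pred: 17+0-5=12
Step 4: prey: 1+0-0=1; pred: 12+0-3=9
Step 5: prey: 1+0-0=1; pred: 9+0-2=7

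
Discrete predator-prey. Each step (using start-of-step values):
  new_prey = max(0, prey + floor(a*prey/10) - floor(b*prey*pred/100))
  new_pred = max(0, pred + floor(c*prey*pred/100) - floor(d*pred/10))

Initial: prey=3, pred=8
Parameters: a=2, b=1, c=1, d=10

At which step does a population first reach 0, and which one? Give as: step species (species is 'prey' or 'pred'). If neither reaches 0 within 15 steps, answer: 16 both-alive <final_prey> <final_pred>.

Answer: 1 pred

Derivation:
Step 1: prey: 3+0-0=3; pred: 8+0-8=0
First extinction: pred at step 1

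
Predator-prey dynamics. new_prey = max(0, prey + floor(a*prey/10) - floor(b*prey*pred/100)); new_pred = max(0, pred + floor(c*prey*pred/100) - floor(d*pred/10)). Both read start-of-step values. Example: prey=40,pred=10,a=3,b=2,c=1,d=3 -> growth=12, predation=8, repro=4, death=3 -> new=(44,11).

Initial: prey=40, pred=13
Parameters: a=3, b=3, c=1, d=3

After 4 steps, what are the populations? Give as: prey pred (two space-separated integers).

Step 1: prey: 40+12-15=37; pred: 13+5-3=15
Step 2: prey: 37+11-16=32; pred: 15+5-4=16
Step 3: prey: 32+9-15=26; pred: 16+5-4=17
Step 4: prey: 26+7-13=20; pred: 17+4-5=16

Answer: 20 16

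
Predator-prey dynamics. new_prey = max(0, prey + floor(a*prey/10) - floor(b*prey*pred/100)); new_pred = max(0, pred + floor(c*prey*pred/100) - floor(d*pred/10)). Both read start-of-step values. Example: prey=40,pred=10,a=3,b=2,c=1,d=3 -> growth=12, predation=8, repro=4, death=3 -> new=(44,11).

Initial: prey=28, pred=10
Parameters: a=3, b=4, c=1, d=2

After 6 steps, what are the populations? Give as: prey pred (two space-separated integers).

Answer: 15 9

Derivation:
Step 1: prey: 28+8-11=25; pred: 10+2-2=10
Step 2: prey: 25+7-10=22; pred: 10+2-2=10
Step 3: prey: 22+6-8=20; pred: 10+2-2=10
Step 4: prey: 20+6-8=18; pred: 10+2-2=10
Step 5: prey: 18+5-7=16; pred: 10+1-2=9
Step 6: prey: 16+4-5=15; pred: 9+1-1=9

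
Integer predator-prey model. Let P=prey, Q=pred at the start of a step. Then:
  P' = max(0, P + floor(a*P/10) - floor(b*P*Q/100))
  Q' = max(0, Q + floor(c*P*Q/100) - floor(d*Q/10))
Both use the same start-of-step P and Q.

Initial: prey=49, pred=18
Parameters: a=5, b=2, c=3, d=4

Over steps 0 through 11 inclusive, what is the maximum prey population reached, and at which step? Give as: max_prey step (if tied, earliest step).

Step 1: prey: 49+24-17=56; pred: 18+26-7=37
Step 2: prey: 56+28-41=43; pred: 37+62-14=85
Step 3: prey: 43+21-73=0; pred: 85+109-34=160
Step 4: prey: 0+0-0=0; pred: 160+0-64=96
Step 5: prey: 0+0-0=0; pred: 96+0-38=58
Step 6: prey: 0+0-0=0; pred: 58+0-23=35
Step 7: prey: 0+0-0=0; pred: 35+0-14=21
Step 8: prey: 0+0-0=0; pred: 21+0-8=13
Step 9: prey: 0+0-0=0; pred: 13+0-5=8
Step 10: prey: 0+0-0=0; pred: 8+0-3=5
Step 11: prey: 0+0-0=0; pred: 5+0-2=3
Max prey = 56 at step 1

Answer: 56 1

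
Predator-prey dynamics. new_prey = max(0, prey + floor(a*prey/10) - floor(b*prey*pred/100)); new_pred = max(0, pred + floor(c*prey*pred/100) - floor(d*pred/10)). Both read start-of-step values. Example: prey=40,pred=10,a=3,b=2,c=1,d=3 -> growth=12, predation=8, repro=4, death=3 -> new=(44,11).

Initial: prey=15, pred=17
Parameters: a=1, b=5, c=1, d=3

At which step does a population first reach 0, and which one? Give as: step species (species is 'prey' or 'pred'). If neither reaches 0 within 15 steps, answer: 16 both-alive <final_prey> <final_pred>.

Answer: 16 both-alive 1 3

Derivation:
Step 1: prey: 15+1-12=4; pred: 17+2-5=14
Step 2: prey: 4+0-2=2; pred: 14+0-4=10
Step 3: prey: 2+0-1=1; pred: 10+0-3=7
Step 4: prey: 1+0-0=1; pred: 7+0-2=5
Step 5: prey: 1+0-0=1; pred: 5+0-1=4
Step 6: prey: 1+0-0=1; pred: 4+0-1=3
Step 7: prey: 1+0-0=1; pred: 3+0-0=3
Steps 8-15: state stable at prey=1, pred=3 (no change)
No extinction within 15 steps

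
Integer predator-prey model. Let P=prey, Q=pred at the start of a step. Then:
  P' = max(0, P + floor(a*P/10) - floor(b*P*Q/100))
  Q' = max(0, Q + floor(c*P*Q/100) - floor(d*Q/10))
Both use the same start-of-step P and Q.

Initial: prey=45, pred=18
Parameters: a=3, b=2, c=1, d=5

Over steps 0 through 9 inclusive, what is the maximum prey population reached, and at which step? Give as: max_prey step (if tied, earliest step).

Answer: 69 9

Derivation:
Step 1: prey: 45+13-16=42; pred: 18+8-9=17
Step 2: prey: 42+12-14=40; pred: 17+7-8=16
Step 3: prey: 40+12-12=40; pred: 16+6-8=14
Step 4: prey: 40+12-11=41; pred: 14+5-7=12
Step 5: prey: 41+12-9=44; pred: 12+4-6=10
Step 6: prey: 44+13-8=49; pred: 10+4-5=9
Step 7: prey: 49+14-8=55; pred: 9+4-4=9
Step 8: prey: 55+16-9=62; pred: 9+4-4=9
Step 9: prey: 62+18-11=69; pred: 9+5-4=10
Max prey = 69 at step 9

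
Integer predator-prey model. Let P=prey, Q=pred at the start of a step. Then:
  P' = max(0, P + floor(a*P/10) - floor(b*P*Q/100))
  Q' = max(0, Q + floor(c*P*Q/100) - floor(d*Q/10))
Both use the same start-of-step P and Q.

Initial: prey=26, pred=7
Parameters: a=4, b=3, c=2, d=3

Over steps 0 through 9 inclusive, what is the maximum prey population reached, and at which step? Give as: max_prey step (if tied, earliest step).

Step 1: prey: 26+10-5=31; pred: 7+3-2=8
Step 2: prey: 31+12-7=36; pred: 8+4-2=10
Step 3: prey: 36+14-10=40; pred: 10+7-3=14
Step 4: prey: 40+16-16=40; pred: 14+11-4=21
Step 5: prey: 40+16-25=31; pred: 21+16-6=31
Step 6: prey: 31+12-28=15; pred: 31+19-9=41
Step 7: prey: 15+6-18=3; pred: 41+12-12=41
Step 8: prey: 3+1-3=1; pred: 41+2-12=31
Step 9: prey: 1+0-0=1; pred: 31+0-9=22
Max prey = 40 at step 3

Answer: 40 3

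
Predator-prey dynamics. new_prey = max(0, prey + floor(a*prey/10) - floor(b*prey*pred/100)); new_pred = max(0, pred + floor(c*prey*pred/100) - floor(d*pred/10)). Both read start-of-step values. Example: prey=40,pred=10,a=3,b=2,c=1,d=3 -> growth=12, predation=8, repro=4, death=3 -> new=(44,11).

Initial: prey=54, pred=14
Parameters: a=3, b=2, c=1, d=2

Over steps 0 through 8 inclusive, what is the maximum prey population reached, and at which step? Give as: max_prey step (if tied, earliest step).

Step 1: prey: 54+16-15=55; pred: 14+7-2=19
Step 2: prey: 55+16-20=51; pred: 19+10-3=26
Step 3: prey: 51+15-26=40; pred: 26+13-5=34
Step 4: prey: 40+12-27=25; pred: 34+13-6=41
Step 5: prey: 25+7-20=12; pred: 41+10-8=43
Step 6: prey: 12+3-10=5; pred: 43+5-8=40
Step 7: prey: 5+1-4=2; pred: 40+2-8=34
Step 8: prey: 2+0-1=1; pred: 34+0-6=28
Max prey = 55 at step 1

Answer: 55 1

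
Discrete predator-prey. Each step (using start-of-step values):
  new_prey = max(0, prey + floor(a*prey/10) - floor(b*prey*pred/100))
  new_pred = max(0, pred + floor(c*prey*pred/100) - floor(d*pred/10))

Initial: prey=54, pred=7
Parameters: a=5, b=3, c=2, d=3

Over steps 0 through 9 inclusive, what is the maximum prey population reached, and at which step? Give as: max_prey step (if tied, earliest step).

Answer: 80 2

Derivation:
Step 1: prey: 54+27-11=70; pred: 7+7-2=12
Step 2: prey: 70+35-25=80; pred: 12+16-3=25
Step 3: prey: 80+40-60=60; pred: 25+40-7=58
Step 4: prey: 60+30-104=0; pred: 58+69-17=110
Step 5: prey: 0+0-0=0; pred: 110+0-33=77
Step 6: prey: 0+0-0=0; pred: 77+0-23=54
Step 7: prey: 0+0-0=0; pred: 54+0-16=38
Step 8: prey: 0+0-0=0; pred: 38+0-11=27
Step 9: prey: 0+0-0=0; pred: 27+0-8=19
Max prey = 80 at step 2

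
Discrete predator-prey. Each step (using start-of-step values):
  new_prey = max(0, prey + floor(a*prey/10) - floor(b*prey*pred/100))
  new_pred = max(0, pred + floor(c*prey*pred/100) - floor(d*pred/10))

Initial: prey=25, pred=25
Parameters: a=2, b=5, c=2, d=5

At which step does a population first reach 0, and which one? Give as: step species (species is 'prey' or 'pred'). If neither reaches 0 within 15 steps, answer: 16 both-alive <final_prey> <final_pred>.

Answer: 1 prey

Derivation:
Step 1: prey: 25+5-31=0; pred: 25+12-12=25
First extinction: prey at step 1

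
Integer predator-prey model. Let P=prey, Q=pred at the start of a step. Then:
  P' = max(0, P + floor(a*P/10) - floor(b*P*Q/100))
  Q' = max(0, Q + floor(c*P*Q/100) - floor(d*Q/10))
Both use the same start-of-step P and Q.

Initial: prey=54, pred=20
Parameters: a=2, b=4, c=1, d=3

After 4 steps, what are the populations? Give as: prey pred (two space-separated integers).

Step 1: prey: 54+10-43=21; pred: 20+10-6=24
Step 2: prey: 21+4-20=5; pred: 24+5-7=22
Step 3: prey: 5+1-4=2; pred: 22+1-6=17
Step 4: prey: 2+0-1=1; pred: 17+0-5=12

Answer: 1 12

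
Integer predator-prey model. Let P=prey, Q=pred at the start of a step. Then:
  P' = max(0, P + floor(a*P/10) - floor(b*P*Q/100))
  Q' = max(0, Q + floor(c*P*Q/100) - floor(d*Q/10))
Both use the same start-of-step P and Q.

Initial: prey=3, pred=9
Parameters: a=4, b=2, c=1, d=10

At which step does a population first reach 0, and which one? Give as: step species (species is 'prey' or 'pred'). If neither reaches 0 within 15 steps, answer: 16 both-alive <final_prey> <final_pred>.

Answer: 1 pred

Derivation:
Step 1: prey: 3+1-0=4; pred: 9+0-9=0
First extinction: pred at step 1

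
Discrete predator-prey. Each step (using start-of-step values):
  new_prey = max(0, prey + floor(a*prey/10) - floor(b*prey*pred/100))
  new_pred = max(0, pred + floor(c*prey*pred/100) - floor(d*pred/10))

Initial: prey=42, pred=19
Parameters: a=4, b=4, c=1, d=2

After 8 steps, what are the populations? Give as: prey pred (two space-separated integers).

Step 1: prey: 42+16-31=27; pred: 19+7-3=23
Step 2: prey: 27+10-24=13; pred: 23+6-4=25
Step 3: prey: 13+5-13=5; pred: 25+3-5=23
Step 4: prey: 5+2-4=3; pred: 23+1-4=20
Step 5: prey: 3+1-2=2; pred: 20+0-4=16
Step 6: prey: 2+0-1=1; pred: 16+0-3=13
Step 7: prey: 1+0-0=1; pred: 13+0-2=11
Step 8: prey: 1+0-0=1; pred: 11+0-2=9

Answer: 1 9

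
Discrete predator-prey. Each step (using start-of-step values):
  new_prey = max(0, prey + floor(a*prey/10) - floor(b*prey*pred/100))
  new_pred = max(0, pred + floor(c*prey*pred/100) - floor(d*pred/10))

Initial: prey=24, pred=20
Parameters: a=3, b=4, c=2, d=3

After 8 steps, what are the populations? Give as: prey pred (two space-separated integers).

Answer: 1 4

Derivation:
Step 1: prey: 24+7-19=12; pred: 20+9-6=23
Step 2: prey: 12+3-11=4; pred: 23+5-6=22
Step 3: prey: 4+1-3=2; pred: 22+1-6=17
Step 4: prey: 2+0-1=1; pred: 17+0-5=12
Step 5: prey: 1+0-0=1; pred: 12+0-3=9
Step 6: prey: 1+0-0=1; pred: 9+0-2=7
Step 7: prey: 1+0-0=1; pred: 7+0-2=5
Step 8: prey: 1+0-0=1; pred: 5+0-1=4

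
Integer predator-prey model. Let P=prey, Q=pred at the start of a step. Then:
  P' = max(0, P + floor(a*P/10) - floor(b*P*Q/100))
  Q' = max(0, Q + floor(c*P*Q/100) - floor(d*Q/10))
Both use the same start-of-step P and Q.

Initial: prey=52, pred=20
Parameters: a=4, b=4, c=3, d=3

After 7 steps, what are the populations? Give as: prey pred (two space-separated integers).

Answer: 0 14

Derivation:
Step 1: prey: 52+20-41=31; pred: 20+31-6=45
Step 2: prey: 31+12-55=0; pred: 45+41-13=73
Step 3: prey: 0+0-0=0; pred: 73+0-21=52
Step 4: prey: 0+0-0=0; pred: 52+0-15=37
Step 5: prey: 0+0-0=0; pred: 37+0-11=26
Step 6: prey: 0+0-0=0; pred: 26+0-7=19
Step 7: prey: 0+0-0=0; pred: 19+0-5=14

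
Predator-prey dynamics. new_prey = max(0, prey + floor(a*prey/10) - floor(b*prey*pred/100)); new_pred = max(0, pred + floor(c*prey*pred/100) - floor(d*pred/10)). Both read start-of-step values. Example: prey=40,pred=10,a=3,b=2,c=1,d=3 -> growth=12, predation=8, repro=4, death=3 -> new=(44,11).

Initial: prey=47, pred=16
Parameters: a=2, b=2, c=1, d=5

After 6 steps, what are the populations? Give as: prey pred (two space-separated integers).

Step 1: prey: 47+9-15=41; pred: 16+7-8=15
Step 2: prey: 41+8-12=37; pred: 15+6-7=14
Step 3: prey: 37+7-10=34; pred: 14+5-7=12
Step 4: prey: 34+6-8=32; pred: 12+4-6=10
Step 5: prey: 32+6-6=32; pred: 10+3-5=8
Step 6: prey: 32+6-5=33; pred: 8+2-4=6

Answer: 33 6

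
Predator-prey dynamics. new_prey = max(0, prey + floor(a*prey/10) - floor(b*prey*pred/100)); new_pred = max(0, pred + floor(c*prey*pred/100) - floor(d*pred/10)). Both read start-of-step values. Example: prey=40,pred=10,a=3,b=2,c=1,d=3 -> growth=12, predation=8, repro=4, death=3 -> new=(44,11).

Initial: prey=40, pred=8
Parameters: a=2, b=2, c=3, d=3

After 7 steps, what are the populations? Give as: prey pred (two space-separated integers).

Step 1: prey: 40+8-6=42; pred: 8+9-2=15
Step 2: prey: 42+8-12=38; pred: 15+18-4=29
Step 3: prey: 38+7-22=23; pred: 29+33-8=54
Step 4: prey: 23+4-24=3; pred: 54+37-16=75
Step 5: prey: 3+0-4=0; pred: 75+6-22=59
Step 6: prey: 0+0-0=0; pred: 59+0-17=42
Step 7: prey: 0+0-0=0; pred: 42+0-12=30

Answer: 0 30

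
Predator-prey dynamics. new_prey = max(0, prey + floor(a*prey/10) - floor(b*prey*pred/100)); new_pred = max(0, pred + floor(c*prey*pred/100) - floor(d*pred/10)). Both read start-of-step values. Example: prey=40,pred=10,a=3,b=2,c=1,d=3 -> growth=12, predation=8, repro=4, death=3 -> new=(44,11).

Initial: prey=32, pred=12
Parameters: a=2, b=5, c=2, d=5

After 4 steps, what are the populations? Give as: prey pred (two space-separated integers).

Answer: 6 5

Derivation:
Step 1: prey: 32+6-19=19; pred: 12+7-6=13
Step 2: prey: 19+3-12=10; pred: 13+4-6=11
Step 3: prey: 10+2-5=7; pred: 11+2-5=8
Step 4: prey: 7+1-2=6; pred: 8+1-4=5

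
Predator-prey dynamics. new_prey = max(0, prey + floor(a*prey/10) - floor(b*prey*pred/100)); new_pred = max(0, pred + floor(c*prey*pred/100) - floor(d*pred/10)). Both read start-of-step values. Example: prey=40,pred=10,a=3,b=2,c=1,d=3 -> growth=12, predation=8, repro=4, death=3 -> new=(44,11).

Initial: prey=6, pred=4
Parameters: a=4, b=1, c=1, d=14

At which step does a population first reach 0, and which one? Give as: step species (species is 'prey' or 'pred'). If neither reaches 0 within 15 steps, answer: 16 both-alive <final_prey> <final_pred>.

Answer: 1 pred

Derivation:
Step 1: prey: 6+2-0=8; pred: 4+0-5=0
First extinction: pred at step 1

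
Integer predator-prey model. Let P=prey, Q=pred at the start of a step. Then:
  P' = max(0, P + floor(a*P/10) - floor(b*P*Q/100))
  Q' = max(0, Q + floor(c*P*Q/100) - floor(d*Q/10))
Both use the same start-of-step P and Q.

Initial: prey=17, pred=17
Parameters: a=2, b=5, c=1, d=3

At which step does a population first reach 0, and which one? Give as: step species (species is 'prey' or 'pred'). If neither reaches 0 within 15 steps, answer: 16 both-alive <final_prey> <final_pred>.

Answer: 16 both-alive 2 3

Derivation:
Step 1: prey: 17+3-14=6; pred: 17+2-5=14
Step 2: prey: 6+1-4=3; pred: 14+0-4=10
Step 3: prey: 3+0-1=2; pred: 10+0-3=7
Step 4: prey: 2+0-0=2; pred: 7+0-2=5
Step 5: prey: 2+0-0=2; pred: 5+0-1=4
Step 6: prey: 2+0-0=2; pred: 4+0-1=3
Step 7: prey: 2+0-0=2; pred: 3+0-0=3
Steps 8-15: state stable at prey=2, pred=3 (no change)
No extinction within 15 steps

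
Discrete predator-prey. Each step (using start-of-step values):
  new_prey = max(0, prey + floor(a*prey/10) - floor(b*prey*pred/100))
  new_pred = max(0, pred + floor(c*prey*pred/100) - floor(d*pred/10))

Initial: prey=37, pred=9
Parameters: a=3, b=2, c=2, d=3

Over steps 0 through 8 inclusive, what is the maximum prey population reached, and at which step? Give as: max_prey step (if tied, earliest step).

Step 1: prey: 37+11-6=42; pred: 9+6-2=13
Step 2: prey: 42+12-10=44; pred: 13+10-3=20
Step 3: prey: 44+13-17=40; pred: 20+17-6=31
Step 4: prey: 40+12-24=28; pred: 31+24-9=46
Step 5: prey: 28+8-25=11; pred: 46+25-13=58
Step 6: prey: 11+3-12=2; pred: 58+12-17=53
Step 7: prey: 2+0-2=0; pred: 53+2-15=40
Step 8: prey: 0+0-0=0; pred: 40+0-12=28
Max prey = 44 at step 2

Answer: 44 2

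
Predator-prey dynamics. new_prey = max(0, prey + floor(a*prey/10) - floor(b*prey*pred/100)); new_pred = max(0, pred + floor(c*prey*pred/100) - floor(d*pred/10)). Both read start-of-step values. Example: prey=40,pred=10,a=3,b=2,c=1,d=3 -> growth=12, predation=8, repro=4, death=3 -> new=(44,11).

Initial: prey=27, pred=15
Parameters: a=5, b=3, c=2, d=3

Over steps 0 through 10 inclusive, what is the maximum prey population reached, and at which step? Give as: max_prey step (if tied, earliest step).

Step 1: prey: 27+13-12=28; pred: 15+8-4=19
Step 2: prey: 28+14-15=27; pred: 19+10-5=24
Step 3: prey: 27+13-19=21; pred: 24+12-7=29
Step 4: prey: 21+10-18=13; pred: 29+12-8=33
Step 5: prey: 13+6-12=7; pred: 33+8-9=32
Step 6: prey: 7+3-6=4; pred: 32+4-9=27
Step 7: prey: 4+2-3=3; pred: 27+2-8=21
Step 8: prey: 3+1-1=3; pred: 21+1-6=16
Step 9: prey: 3+1-1=3; pred: 16+0-4=12
Step 10: prey: 3+1-1=3; pred: 12+0-3=9
Max prey = 28 at step 1

Answer: 28 1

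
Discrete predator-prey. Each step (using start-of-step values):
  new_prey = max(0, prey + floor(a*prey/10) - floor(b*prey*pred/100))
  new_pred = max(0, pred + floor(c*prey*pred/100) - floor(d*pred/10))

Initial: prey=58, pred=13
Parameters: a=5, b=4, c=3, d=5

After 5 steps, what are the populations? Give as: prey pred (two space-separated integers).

Answer: 0 17

Derivation:
Step 1: prey: 58+29-30=57; pred: 13+22-6=29
Step 2: prey: 57+28-66=19; pred: 29+49-14=64
Step 3: prey: 19+9-48=0; pred: 64+36-32=68
Step 4: prey: 0+0-0=0; pred: 68+0-34=34
Step 5: prey: 0+0-0=0; pred: 34+0-17=17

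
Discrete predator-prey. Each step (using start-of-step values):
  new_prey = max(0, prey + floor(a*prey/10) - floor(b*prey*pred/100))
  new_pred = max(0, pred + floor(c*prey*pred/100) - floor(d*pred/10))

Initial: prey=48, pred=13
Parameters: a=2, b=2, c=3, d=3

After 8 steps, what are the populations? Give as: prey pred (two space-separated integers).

Step 1: prey: 48+9-12=45; pred: 13+18-3=28
Step 2: prey: 45+9-25=29; pred: 28+37-8=57
Step 3: prey: 29+5-33=1; pred: 57+49-17=89
Step 4: prey: 1+0-1=0; pred: 89+2-26=65
Step 5: prey: 0+0-0=0; pred: 65+0-19=46
Step 6: prey: 0+0-0=0; pred: 46+0-13=33
Step 7: prey: 0+0-0=0; pred: 33+0-9=24
Step 8: prey: 0+0-0=0; pred: 24+0-7=17

Answer: 0 17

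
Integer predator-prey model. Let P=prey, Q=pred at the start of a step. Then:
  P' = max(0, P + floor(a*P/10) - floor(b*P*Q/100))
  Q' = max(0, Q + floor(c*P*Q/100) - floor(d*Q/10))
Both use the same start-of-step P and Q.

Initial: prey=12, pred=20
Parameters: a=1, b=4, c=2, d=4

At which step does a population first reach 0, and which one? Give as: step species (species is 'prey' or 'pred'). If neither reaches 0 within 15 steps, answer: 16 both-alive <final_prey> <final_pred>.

Step 1: prey: 12+1-9=4; pred: 20+4-8=16
Step 2: prey: 4+0-2=2; pred: 16+1-6=11
Step 3: prey: 2+0-0=2; pred: 11+0-4=7
Step 4: prey: 2+0-0=2; pred: 7+0-2=5
Step 5: prey: 2+0-0=2; pred: 5+0-2=3
Step 6: prey: 2+0-0=2; pred: 3+0-1=2
Step 7: prey: 2+0-0=2; pred: 2+0-0=2
Steps 8-15: state stable at prey=2, pred=2 (no change)
No extinction within 15 steps

Answer: 16 both-alive 2 2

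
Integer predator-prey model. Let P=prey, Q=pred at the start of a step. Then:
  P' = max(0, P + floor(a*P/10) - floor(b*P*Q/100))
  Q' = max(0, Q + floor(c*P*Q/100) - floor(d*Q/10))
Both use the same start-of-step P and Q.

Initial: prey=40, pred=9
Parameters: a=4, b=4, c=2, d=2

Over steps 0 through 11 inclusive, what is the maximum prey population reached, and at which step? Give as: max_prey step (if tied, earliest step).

Answer: 42 1

Derivation:
Step 1: prey: 40+16-14=42; pred: 9+7-1=15
Step 2: prey: 42+16-25=33; pred: 15+12-3=24
Step 3: prey: 33+13-31=15; pred: 24+15-4=35
Step 4: prey: 15+6-21=0; pred: 35+10-7=38
Step 5: prey: 0+0-0=0; pred: 38+0-7=31
Step 6: prey: 0+0-0=0; pred: 31+0-6=25
Step 7: prey: 0+0-0=0; pred: 25+0-5=20
Step 8: prey: 0+0-0=0; pred: 20+0-4=16
Step 9: prey: 0+0-0=0; pred: 16+0-3=13
Step 10: prey: 0+0-0=0; pred: 13+0-2=11
Step 11: prey: 0+0-0=0; pred: 11+0-2=9
Max prey = 42 at step 1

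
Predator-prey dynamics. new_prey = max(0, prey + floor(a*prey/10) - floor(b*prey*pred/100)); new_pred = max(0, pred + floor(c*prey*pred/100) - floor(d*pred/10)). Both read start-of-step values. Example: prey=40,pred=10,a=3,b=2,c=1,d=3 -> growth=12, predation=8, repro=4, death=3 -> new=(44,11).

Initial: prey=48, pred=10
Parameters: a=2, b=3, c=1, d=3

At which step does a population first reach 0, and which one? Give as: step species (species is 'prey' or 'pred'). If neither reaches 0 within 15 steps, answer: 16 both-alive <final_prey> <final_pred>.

Answer: 16 both-alive 17 3

Derivation:
Step 1: prey: 48+9-14=43; pred: 10+4-3=11
Step 2: prey: 43+8-14=37; pred: 11+4-3=12
Step 3: prey: 37+7-13=31; pred: 12+4-3=13
Step 4: prey: 31+6-12=25; pred: 13+4-3=14
Step 5: prey: 25+5-10=20; pred: 14+3-4=13
Step 6: prey: 20+4-7=17; pred: 13+2-3=12
Step 7: prey: 17+3-6=14; pred: 12+2-3=11
Step 8: prey: 14+2-4=12; pred: 11+1-3=9
Step 9: prey: 12+2-3=11; pred: 9+1-2=8
Step 10: prey: 11+2-2=11; pred: 8+0-2=6
Step 11: prey: 11+2-1=12; pred: 6+0-1=5
Step 12: prey: 12+2-1=13; pred: 5+0-1=4
Step 13: prey: 13+2-1=14; pred: 4+0-1=3
Step 14: prey: 14+2-1=15; pred: 3+0-0=3
Step 15: prey: 15+3-1=17; pred: 3+0-0=3
No extinction within 15 steps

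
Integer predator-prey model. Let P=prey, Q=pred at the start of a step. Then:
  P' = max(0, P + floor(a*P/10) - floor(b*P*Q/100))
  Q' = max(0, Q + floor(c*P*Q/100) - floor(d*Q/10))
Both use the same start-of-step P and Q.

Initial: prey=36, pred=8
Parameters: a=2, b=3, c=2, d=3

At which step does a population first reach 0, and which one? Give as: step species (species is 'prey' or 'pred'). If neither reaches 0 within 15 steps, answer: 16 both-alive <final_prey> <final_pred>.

Answer: 16 both-alive 2 3

Derivation:
Step 1: prey: 36+7-8=35; pred: 8+5-2=11
Step 2: prey: 35+7-11=31; pred: 11+7-3=15
Step 3: prey: 31+6-13=24; pred: 15+9-4=20
Step 4: prey: 24+4-14=14; pred: 20+9-6=23
Step 5: prey: 14+2-9=7; pred: 23+6-6=23
Step 6: prey: 7+1-4=4; pred: 23+3-6=20
Step 7: prey: 4+0-2=2; pred: 20+1-6=15
Step 8: prey: 2+0-0=2; pred: 15+0-4=11
Step 9: prey: 2+0-0=2; pred: 11+0-3=8
Step 10: prey: 2+0-0=2; pred: 8+0-2=6
Step 11: prey: 2+0-0=2; pred: 6+0-1=5
Step 12: prey: 2+0-0=2; pred: 5+0-1=4
Step 13: prey: 2+0-0=2; pred: 4+0-1=3
Step 14: prey: 2+0-0=2; pred: 3+0-0=3
Steps 15-15: state stable at prey=2, pred=3 (no change)
No extinction within 15 steps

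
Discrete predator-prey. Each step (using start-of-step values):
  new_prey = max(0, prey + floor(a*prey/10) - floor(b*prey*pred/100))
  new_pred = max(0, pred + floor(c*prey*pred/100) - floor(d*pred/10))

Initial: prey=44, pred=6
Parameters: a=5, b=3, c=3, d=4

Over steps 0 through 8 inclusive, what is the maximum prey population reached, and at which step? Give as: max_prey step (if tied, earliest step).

Step 1: prey: 44+22-7=59; pred: 6+7-2=11
Step 2: prey: 59+29-19=69; pred: 11+19-4=26
Step 3: prey: 69+34-53=50; pred: 26+53-10=69
Step 4: prey: 50+25-103=0; pred: 69+103-27=145
Step 5: prey: 0+0-0=0; pred: 145+0-58=87
Step 6: prey: 0+0-0=0; pred: 87+0-34=53
Step 7: prey: 0+0-0=0; pred: 53+0-21=32
Step 8: prey: 0+0-0=0; pred: 32+0-12=20
Max prey = 69 at step 2

Answer: 69 2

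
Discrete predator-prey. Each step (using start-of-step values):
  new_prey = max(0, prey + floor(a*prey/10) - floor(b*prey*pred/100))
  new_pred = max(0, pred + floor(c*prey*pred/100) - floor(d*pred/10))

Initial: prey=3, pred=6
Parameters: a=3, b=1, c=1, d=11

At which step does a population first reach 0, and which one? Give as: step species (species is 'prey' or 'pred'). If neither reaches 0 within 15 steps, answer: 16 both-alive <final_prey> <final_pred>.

Answer: 1 pred

Derivation:
Step 1: prey: 3+0-0=3; pred: 6+0-6=0
First extinction: pred at step 1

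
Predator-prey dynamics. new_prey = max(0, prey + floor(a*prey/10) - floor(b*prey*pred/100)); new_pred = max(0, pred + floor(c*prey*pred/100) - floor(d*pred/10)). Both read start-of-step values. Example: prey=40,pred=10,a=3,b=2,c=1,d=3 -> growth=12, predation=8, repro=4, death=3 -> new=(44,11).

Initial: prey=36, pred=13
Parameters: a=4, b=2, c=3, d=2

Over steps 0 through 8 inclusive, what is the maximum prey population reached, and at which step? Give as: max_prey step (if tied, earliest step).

Step 1: prey: 36+14-9=41; pred: 13+14-2=25
Step 2: prey: 41+16-20=37; pred: 25+30-5=50
Step 3: prey: 37+14-37=14; pred: 50+55-10=95
Step 4: prey: 14+5-26=0; pred: 95+39-19=115
Step 5: prey: 0+0-0=0; pred: 115+0-23=92
Step 6: prey: 0+0-0=0; pred: 92+0-18=74
Step 7: prey: 0+0-0=0; pred: 74+0-14=60
Step 8: prey: 0+0-0=0; pred: 60+0-12=48
Max prey = 41 at step 1

Answer: 41 1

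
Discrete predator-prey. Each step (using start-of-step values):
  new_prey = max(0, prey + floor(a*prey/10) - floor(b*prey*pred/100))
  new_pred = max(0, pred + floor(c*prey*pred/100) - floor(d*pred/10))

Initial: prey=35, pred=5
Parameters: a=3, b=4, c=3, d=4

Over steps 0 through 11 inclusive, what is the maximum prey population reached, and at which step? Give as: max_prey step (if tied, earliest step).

Answer: 38 1

Derivation:
Step 1: prey: 35+10-7=38; pred: 5+5-2=8
Step 2: prey: 38+11-12=37; pred: 8+9-3=14
Step 3: prey: 37+11-20=28; pred: 14+15-5=24
Step 4: prey: 28+8-26=10; pred: 24+20-9=35
Step 5: prey: 10+3-14=0; pred: 35+10-14=31
Step 6: prey: 0+0-0=0; pred: 31+0-12=19
Step 7: prey: 0+0-0=0; pred: 19+0-7=12
Step 8: prey: 0+0-0=0; pred: 12+0-4=8
Step 9: prey: 0+0-0=0; pred: 8+0-3=5
Step 10: prey: 0+0-0=0; pred: 5+0-2=3
Step 11: prey: 0+0-0=0; pred: 3+0-1=2
Max prey = 38 at step 1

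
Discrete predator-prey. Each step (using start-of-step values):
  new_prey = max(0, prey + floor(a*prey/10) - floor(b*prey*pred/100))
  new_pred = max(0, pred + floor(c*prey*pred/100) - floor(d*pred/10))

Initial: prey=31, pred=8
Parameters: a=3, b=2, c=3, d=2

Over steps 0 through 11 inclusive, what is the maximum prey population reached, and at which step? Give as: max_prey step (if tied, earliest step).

Answer: 36 1

Derivation:
Step 1: prey: 31+9-4=36; pred: 8+7-1=14
Step 2: prey: 36+10-10=36; pred: 14+15-2=27
Step 3: prey: 36+10-19=27; pred: 27+29-5=51
Step 4: prey: 27+8-27=8; pred: 51+41-10=82
Step 5: prey: 8+2-13=0; pred: 82+19-16=85
Step 6: prey: 0+0-0=0; pred: 85+0-17=68
Step 7: prey: 0+0-0=0; pred: 68+0-13=55
Step 8: prey: 0+0-0=0; pred: 55+0-11=44
Step 9: prey: 0+0-0=0; pred: 44+0-8=36
Step 10: prey: 0+0-0=0; pred: 36+0-7=29
Step 11: prey: 0+0-0=0; pred: 29+0-5=24
Max prey = 36 at step 1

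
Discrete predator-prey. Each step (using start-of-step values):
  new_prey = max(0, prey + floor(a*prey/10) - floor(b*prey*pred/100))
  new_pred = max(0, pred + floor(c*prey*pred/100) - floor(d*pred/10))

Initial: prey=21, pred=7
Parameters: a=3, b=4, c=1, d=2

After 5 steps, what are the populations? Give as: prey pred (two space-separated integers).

Step 1: prey: 21+6-5=22; pred: 7+1-1=7
Step 2: prey: 22+6-6=22; pred: 7+1-1=7
Step 3: prey: 22+6-6=22; pred: 7+1-1=7
Step 4: prey: 22+6-6=22; pred: 7+1-1=7
Step 5: prey: 22+6-6=22; pred: 7+1-1=7

Answer: 22 7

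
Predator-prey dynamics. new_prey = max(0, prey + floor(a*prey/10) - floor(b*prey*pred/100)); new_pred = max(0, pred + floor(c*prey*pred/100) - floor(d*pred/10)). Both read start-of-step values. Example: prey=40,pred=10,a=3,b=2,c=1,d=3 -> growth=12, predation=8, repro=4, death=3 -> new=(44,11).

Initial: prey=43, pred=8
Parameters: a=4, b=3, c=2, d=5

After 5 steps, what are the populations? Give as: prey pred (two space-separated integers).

Answer: 11 45

Derivation:
Step 1: prey: 43+17-10=50; pred: 8+6-4=10
Step 2: prey: 50+20-15=55; pred: 10+10-5=15
Step 3: prey: 55+22-24=53; pred: 15+16-7=24
Step 4: prey: 53+21-38=36; pred: 24+25-12=37
Step 5: prey: 36+14-39=11; pred: 37+26-18=45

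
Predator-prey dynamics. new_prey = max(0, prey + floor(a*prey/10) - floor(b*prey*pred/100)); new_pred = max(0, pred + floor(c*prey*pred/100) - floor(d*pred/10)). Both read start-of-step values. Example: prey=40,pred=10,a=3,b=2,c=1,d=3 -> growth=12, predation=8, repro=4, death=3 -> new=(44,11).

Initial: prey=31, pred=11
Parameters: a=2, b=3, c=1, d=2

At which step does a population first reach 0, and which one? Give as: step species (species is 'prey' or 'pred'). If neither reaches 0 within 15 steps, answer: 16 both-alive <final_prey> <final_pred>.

Answer: 16 both-alive 9 4

Derivation:
Step 1: prey: 31+6-10=27; pred: 11+3-2=12
Step 2: prey: 27+5-9=23; pred: 12+3-2=13
Step 3: prey: 23+4-8=19; pred: 13+2-2=13
Step 4: prey: 19+3-7=15; pred: 13+2-2=13
Step 5: prey: 15+3-5=13; pred: 13+1-2=12
Step 6: prey: 13+2-4=11; pred: 12+1-2=11
Step 7: prey: 11+2-3=10; pred: 11+1-2=10
Step 8: prey: 10+2-3=9; pred: 10+1-2=9
Step 9: prey: 9+1-2=8; pred: 9+0-1=8
Step 10: prey: 8+1-1=8; pred: 8+0-1=7
Step 11: prey: 8+1-1=8; pred: 7+0-1=6
Step 12: prey: 8+1-1=8; pred: 6+0-1=5
Step 13: prey: 8+1-1=8; pred: 5+0-1=4
Step 14: prey: 8+1-0=9; pred: 4+0-0=4
Step 15: prey: 9+1-1=9; pred: 4+0-0=4
No extinction within 15 steps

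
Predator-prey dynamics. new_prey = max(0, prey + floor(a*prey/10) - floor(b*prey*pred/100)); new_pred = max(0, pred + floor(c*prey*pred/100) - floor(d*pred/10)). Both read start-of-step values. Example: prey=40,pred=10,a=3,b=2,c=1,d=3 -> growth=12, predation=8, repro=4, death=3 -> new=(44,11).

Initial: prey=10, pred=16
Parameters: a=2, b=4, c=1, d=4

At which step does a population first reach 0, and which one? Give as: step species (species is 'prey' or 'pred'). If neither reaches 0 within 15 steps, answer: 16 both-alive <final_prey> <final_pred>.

Answer: 16 both-alive 21 2

Derivation:
Step 1: prey: 10+2-6=6; pred: 16+1-6=11
Step 2: prey: 6+1-2=5; pred: 11+0-4=7
Step 3: prey: 5+1-1=5; pred: 7+0-2=5
Step 4: prey: 5+1-1=5; pred: 5+0-2=3
Step 5: prey: 5+1-0=6; pred: 3+0-1=2
Step 6: prey: 6+1-0=7; pred: 2+0-0=2
Step 7: prey: 7+1-0=8; pred: 2+0-0=2
Step 8: prey: 8+1-0=9; pred: 2+0-0=2
Step 9: prey: 9+1-0=10; pred: 2+0-0=2
Step 10: prey: 10+2-0=12; pred: 2+0-0=2
Step 11: prey: 12+2-0=14; pred: 2+0-0=2
Step 12: prey: 14+2-1=15; pred: 2+0-0=2
Step 13: prey: 15+3-1=17; pred: 2+0-0=2
Step 14: prey: 17+3-1=19; pred: 2+0-0=2
Step 15: prey: 19+3-1=21; pred: 2+0-0=2
No extinction within 15 steps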